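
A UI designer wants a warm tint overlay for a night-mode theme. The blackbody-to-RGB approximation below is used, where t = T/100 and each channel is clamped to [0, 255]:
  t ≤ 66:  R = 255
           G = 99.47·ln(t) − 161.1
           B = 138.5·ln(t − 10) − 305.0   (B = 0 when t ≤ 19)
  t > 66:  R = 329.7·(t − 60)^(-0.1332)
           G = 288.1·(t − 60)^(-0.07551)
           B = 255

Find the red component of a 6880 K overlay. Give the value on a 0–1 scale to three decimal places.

t = 6880/100 = 68.8; the t > 66 branch applies.
R = 329.7·(68.8 − 60)^(-0.1332) = 329.7·8.8^(-0.1332) = 329.7·0.74851 = 246.782.
On a 0–1 scale: 246.782/255 = 0.9678 → 0.968.

0.968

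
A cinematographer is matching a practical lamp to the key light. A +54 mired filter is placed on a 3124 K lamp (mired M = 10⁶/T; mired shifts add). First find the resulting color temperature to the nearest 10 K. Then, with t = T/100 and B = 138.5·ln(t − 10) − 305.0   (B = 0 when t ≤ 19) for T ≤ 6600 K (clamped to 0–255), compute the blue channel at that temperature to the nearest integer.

85

M_in = 10⁶/3124 = 320.10; M_out = 320.10 + (+54) = 374.10.
T_out = 10⁶/374.10 = 2673.1 K → 2670 K; t = 26.7.
B = 138.5·ln(26.7 − 10) − 305.0 = 138.5·ln 16.7 − 305.0 = 138.5·2.8154 − 305.0 = 84.934.
Rounded: 85.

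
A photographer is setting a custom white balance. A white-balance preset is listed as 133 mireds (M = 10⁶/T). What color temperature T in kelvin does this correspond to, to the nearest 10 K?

7520 K

T = 10⁶ / 133 = 7518.80 K → 7520 K.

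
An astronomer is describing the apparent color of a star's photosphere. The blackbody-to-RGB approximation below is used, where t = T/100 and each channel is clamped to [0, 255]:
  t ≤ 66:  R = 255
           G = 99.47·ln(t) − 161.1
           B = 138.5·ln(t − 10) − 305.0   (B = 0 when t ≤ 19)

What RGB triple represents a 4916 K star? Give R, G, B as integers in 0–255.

t = 4916/100 = 49.16; the t ≤ 66 branch applies.
R = 255 by definition for t ≤ 66.
G = 99.47·ln 49.16 − 161.1 = 99.47·3.8951 − 161.1 = 226.344.
B = 138.5·ln(49.16 − 10) − 305.0 = 138.5·ln 39.16 − 305.0 = 138.5·3.6677 − 305.0 = 202.970.
Rounded: (255, 226, 203).

R=255, G=226, B=203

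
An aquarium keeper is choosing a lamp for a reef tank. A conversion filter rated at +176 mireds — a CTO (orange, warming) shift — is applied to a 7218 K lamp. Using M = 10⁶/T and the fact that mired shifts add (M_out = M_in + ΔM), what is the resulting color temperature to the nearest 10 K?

M_in = 10⁶/7218 = 138.54 mireds.
M_out = 138.54 + (+176) = 314.54 mireds.
T_out = 10⁶/314.54 = 3179.2 K → 3180 K.

3180 K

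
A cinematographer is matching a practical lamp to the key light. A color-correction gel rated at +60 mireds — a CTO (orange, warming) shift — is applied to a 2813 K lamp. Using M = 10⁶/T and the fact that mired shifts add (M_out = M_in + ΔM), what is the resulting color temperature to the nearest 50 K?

2400 K

M_in = 10⁶/2813 = 355.49 mireds.
M_out = 355.49 + (+60) = 415.49 mireds.
T_out = 10⁶/415.49 = 2406.8 K → 2400 K.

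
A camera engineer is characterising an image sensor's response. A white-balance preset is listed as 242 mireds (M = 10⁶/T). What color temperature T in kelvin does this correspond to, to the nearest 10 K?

4130 K

T = 10⁶ / 242 = 4132.23 K → 4130 K.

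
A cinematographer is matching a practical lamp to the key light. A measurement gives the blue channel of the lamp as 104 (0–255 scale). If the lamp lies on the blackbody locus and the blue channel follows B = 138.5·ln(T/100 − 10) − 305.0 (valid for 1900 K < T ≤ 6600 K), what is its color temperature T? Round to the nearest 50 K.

ln(t − 10) = (104 + 305.0) / 138.5 = 2.9531.
t − 10 = e^2.9531 = 19.165, so t = 29.165.
T = 100·t = 2916 K → 2900 K to the nearest 50 K.

2900 K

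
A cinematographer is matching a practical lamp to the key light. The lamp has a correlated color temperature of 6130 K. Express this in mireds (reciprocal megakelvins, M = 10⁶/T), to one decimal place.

163.1 mireds

M = 10⁶ / 6130 = 163.132 → 163.1 mireds.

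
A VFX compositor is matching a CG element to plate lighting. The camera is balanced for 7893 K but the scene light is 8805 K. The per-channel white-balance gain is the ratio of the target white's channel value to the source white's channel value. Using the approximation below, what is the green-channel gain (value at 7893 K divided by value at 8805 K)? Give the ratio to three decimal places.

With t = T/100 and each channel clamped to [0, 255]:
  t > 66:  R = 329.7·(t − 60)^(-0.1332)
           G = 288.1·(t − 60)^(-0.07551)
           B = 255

At 8805 K (t = 88.05):
  G = 288.1·(88.05 − 60)^(-0.07551) = 288.1·28.05^(-0.07551) = 288.1·0.77744 = 223.980.
At 7893 K (t = 78.93):
  G = 288.1·(78.93 − 60)^(-0.07551) = 288.1·18.93^(-0.07551) = 288.1·0.80087 = 230.731.
Gain = 230.731 / 223.980 = 1.0301 → 1.030.

1.030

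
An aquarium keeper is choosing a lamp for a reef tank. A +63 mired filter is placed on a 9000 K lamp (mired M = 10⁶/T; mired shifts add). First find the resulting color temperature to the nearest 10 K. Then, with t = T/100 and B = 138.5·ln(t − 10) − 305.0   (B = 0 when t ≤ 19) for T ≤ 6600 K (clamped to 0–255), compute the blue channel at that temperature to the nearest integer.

229

M_in = 10⁶/9000 = 111.11; M_out = 111.11 + (+63) = 174.11.
T_out = 10⁶/174.11 = 5743.5 K → 5740 K; t = 57.4.
B = 138.5·ln(57.4 − 10) − 305.0 = 138.5·ln 47.4 − 305.0 = 138.5·3.8586 − 305.0 = 229.419.
Rounded: 229.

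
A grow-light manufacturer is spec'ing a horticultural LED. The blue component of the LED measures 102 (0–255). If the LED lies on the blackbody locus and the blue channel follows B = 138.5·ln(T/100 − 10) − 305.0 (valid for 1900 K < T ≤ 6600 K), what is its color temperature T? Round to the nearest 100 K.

ln(t − 10) = (102 + 305.0) / 138.5 = 2.9386.
t − 10 = e^2.9386 = 18.890, so t = 28.890.
T = 100·t = 2889 K → 2900 K to the nearest 100 K.

2900 K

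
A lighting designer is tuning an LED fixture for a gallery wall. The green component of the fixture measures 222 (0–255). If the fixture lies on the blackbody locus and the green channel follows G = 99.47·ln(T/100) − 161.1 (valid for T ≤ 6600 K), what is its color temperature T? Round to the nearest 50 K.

ln t = (222 + 161.1) / 99.47 = 3.8514.
t = e^3.8514 = 47.059.
T = 100·t = 4706 K → 4700 K to the nearest 50 K.

4700 K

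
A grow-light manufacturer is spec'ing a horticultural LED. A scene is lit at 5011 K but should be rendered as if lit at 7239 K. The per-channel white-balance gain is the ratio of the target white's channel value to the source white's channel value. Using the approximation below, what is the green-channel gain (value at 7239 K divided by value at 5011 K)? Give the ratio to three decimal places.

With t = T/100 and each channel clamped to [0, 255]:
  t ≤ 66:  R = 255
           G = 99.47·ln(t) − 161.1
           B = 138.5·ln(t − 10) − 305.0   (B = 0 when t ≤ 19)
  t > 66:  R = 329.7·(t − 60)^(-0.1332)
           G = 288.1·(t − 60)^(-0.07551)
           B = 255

1.044

At 5011 K (t = 50.11):
  G = 99.47·ln 50.11 − 161.1 = 99.47·3.9142 − 161.1 = 228.248.
At 7239 K (t = 72.39):
  G = 288.1·(72.39 − 60)^(-0.07551) = 288.1·12.39^(-0.07551) = 288.1·0.82692 = 238.235.
Gain = 238.235 / 228.248 = 1.0438 → 1.044.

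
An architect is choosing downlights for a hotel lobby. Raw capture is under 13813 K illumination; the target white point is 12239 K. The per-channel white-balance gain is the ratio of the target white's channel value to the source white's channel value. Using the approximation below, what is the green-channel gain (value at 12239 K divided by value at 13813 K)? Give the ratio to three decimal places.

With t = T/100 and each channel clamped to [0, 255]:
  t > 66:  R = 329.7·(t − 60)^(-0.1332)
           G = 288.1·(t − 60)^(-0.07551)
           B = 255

1.017

At 13813 K (t = 138.13):
  G = 288.1·(138.13 − 60)^(-0.07551) = 288.1·78.13^(-0.07551) = 288.1·0.71957 = 207.308.
At 12239 K (t = 122.39):
  G = 288.1·(122.39 − 60)^(-0.07551) = 288.1·62.39^(-0.07551) = 288.1·0.73190 = 210.860.
Gain = 210.860 / 207.308 = 1.0171 → 1.017.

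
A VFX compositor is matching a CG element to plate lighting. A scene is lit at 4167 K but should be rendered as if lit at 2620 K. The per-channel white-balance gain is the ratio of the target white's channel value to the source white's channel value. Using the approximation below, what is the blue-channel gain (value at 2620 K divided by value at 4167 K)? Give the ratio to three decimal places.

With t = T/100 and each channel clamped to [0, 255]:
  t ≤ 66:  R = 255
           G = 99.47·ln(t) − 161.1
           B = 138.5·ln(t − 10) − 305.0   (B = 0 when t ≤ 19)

At 4167 K (t = 41.67):
  B = 138.5·ln(41.67 − 10) − 305.0 = 138.5·ln 31.67 − 305.0 = 138.5·3.4554 − 305.0 = 173.569.
At 2620 K (t = 26.2):
  B = 138.5·ln(26.2 − 10) − 305.0 = 138.5·ln 16.2 − 305.0 = 138.5·2.7850 − 305.0 = 80.724.
Gain = 80.724 / 173.569 = 0.4651 → 0.465.

0.465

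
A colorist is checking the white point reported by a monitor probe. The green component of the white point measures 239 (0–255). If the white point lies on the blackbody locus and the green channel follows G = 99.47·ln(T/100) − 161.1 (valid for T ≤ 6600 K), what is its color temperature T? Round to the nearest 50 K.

5600 K

ln t = (239 + 161.1) / 99.47 = 4.0223.
t = e^4.0223 = 55.830.
T = 100·t = 5583 K → 5600 K to the nearest 50 K.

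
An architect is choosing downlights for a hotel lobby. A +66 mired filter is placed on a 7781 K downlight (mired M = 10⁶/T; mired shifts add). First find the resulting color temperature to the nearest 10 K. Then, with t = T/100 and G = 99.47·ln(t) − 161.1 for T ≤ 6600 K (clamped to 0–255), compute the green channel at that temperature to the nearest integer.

231

M_in = 10⁶/7781 = 128.52; M_out = 128.52 + (+66) = 194.52.
T_out = 10⁶/194.52 = 5140.9 K → 5140 K; t = 51.4.
G = 99.47·ln 51.4 − 161.1 = 99.47·3.9396 − 161.1 = 230.776.
Rounded: 231.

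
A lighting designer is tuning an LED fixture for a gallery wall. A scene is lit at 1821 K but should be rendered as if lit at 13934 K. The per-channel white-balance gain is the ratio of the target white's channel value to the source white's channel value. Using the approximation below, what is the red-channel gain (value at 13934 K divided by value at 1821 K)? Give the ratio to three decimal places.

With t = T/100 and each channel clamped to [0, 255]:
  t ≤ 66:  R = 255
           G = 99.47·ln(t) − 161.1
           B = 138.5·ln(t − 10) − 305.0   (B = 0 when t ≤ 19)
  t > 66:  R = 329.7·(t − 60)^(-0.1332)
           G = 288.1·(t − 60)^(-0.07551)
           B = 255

0.722

At 1821 K (t = 18.21):
  R = 255 by definition for t ≤ 66.
At 13934 K (t = 139.34):
  R = 329.7·(139.34 − 60)^(-0.1332) = 329.7·79.34^(-0.1332) = 329.7·0.55845 = 184.122.
Gain = 184.122 / 255.000 = 0.7220 → 0.722.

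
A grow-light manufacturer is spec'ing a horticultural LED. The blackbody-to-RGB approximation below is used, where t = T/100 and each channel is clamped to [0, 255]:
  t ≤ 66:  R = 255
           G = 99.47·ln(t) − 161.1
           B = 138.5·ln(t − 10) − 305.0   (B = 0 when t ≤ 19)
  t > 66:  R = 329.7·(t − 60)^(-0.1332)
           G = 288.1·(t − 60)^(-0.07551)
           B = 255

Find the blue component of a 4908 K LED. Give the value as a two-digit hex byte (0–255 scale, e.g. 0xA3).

0xCB

t = 4908/100 = 49.08; the t ≤ 66 branch applies.
B = 138.5·ln(49.08 − 10) − 305.0 = 138.5·ln 39.08 − 305.0 = 138.5·3.6656 − 305.0 = 202.687.
Rounded: 203; in hex, 0xCB.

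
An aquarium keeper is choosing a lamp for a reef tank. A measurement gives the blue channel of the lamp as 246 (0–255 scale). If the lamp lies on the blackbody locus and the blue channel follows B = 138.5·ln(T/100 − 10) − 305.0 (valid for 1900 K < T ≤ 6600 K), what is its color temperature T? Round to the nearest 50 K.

ln(t − 10) = (246 + 305.0) / 138.5 = 3.9783.
t − 10 = e^3.9783 = 53.428, so t = 63.428.
T = 100·t = 6343 K → 6350 K to the nearest 50 K.

6350 K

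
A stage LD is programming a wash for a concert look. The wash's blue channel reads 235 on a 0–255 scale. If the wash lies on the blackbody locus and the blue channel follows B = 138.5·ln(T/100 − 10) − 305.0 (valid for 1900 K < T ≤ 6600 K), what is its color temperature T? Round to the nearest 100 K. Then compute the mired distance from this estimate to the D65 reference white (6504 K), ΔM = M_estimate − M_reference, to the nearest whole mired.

+16 mireds

ln(t − 10) = (235 + 305.0) / 138.5 = 3.8989.
t − 10 = e^3.8989 = 49.349, so t = 59.349.
T = 100·t = 5935 K → 5900 K to the nearest 100 K.
M_estimate = 10⁶/5900 = 169.49; M_reference = 10⁶/6504 = 153.75.
ΔM = 169.49 − 153.75 = 15.74 → +16 mireds.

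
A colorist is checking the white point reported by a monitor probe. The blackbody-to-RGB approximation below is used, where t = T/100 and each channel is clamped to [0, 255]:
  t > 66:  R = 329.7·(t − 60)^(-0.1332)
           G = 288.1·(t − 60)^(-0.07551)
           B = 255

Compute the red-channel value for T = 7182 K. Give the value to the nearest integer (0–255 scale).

237

t = 7182/100 = 71.82; the t > 66 branch applies.
R = 329.7·(71.82 − 60)^(-0.1332) = 329.7·11.82^(-0.1332) = 329.7·0.71966 = 237.272.
Rounded: 237.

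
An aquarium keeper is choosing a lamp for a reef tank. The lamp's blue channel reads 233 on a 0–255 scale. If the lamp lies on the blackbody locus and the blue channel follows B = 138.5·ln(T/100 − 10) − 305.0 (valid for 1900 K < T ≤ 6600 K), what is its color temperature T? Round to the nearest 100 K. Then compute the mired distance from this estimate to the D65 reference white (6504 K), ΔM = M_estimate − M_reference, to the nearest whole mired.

ln(t − 10) = (233 + 305.0) / 138.5 = 3.8845.
t − 10 = e^3.8845 = 48.641, so t = 58.641.
T = 100·t = 5864 K → 5900 K to the nearest 100 K.
M_estimate = 10⁶/5900 = 169.49; M_reference = 10⁶/6504 = 153.75.
ΔM = 169.49 − 153.75 = 15.74 → +16 mireds.

+16 mireds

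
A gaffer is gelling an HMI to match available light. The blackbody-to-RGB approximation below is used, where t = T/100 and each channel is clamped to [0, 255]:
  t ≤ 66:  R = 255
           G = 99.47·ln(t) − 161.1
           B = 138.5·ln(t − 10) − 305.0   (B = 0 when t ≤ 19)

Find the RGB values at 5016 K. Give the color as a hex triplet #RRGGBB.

t = 5016/100 = 50.16; the t ≤ 66 branch applies.
R = 255 by definition for t ≤ 66.
G = 99.47·ln 50.16 − 161.1 = 99.47·3.9152 − 161.1 = 228.347.
B = 138.5·ln(50.16 − 10) − 305.0 = 138.5·ln 40.16 − 305.0 = 138.5·3.6929 − 305.0 = 206.463.
Rounded: (255, 228, 206).
In hex: #FFE4CE.

#FFE4CE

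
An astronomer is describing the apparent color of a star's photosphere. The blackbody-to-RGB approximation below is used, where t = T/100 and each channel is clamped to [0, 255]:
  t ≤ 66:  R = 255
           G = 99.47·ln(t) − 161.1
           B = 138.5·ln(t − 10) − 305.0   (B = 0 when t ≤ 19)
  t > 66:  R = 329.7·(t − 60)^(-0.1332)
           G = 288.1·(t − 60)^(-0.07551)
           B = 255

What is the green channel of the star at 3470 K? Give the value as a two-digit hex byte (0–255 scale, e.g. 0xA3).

t = 3470/100 = 34.7; the t ≤ 66 branch applies.
G = 99.47·ln 34.7 − 161.1 = 99.47·3.5467 − 161.1 = 191.694.
Rounded: 192; in hex, 0xC0.

0xC0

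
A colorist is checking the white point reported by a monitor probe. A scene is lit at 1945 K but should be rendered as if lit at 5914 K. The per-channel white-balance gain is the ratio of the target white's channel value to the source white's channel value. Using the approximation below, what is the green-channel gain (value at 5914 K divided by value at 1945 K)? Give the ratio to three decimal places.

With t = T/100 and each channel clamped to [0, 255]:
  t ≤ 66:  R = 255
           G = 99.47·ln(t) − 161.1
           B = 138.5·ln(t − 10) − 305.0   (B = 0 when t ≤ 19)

At 1945 K (t = 19.45):
  G = 99.47·ln 19.45 − 161.1 = 99.47·2.9678 − 161.1 = 134.112.
At 5914 K (t = 59.14):
  G = 99.47·ln 59.14 − 161.1 = 99.47·4.0799 − 161.1 = 244.728.
Gain = 244.728 / 134.112 = 1.8248 → 1.825.

1.825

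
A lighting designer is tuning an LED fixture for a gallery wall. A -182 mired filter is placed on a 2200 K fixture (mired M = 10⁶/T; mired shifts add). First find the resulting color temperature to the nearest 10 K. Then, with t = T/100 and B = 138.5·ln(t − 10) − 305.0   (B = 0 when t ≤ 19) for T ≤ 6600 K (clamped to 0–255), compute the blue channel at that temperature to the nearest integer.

M_in = 10⁶/2200 = 454.55; M_out = 454.55 + (-182) = 272.55.
T_out = 10⁶/272.55 = 3669.1 K → 3670 K; t = 36.7.
B = 138.5·ln(36.7 − 10) − 305.0 = 138.5·ln 26.7 − 305.0 = 138.5·3.2847 − 305.0 = 149.926.
Rounded: 150.

150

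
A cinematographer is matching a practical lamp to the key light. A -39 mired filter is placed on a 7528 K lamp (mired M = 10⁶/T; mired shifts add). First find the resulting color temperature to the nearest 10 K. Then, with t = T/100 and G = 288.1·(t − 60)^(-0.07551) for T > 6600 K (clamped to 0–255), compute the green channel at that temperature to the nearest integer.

M_in = 10⁶/7528 = 132.84; M_out = 132.84 + (-39) = 93.84.
T_out = 10⁶/93.84 = 10656.7 K → 10660 K; t = 106.6.
G = 288.1·(106.6 − 60)^(-0.07551) = 288.1·46.6^(-0.07551) = 288.1·0.74820 = 215.558.
Rounded: 216.

216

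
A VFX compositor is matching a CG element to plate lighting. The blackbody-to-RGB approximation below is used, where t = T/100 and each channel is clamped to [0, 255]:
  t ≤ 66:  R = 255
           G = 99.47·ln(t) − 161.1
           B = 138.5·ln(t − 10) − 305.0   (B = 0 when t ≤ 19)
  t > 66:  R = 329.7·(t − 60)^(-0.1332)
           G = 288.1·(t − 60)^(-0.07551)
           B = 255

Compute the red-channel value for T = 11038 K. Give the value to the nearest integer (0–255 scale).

t = 11038/100 = 110.38; the t > 66 branch applies.
R = 329.7·(110.38 − 60)^(-0.1332) = 329.7·50.38^(-0.1332) = 329.7·0.59328 = 195.604.
Rounded: 196.

196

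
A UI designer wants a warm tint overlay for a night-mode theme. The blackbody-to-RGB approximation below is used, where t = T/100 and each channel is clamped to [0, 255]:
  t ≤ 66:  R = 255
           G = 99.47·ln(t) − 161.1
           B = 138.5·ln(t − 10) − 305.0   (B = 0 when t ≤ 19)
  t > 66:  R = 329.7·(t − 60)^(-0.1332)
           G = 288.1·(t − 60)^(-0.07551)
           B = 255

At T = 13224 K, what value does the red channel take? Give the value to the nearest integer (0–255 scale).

186

t = 13224/100 = 132.24; the t > 66 branch applies.
R = 329.7·(132.24 − 60)^(-0.1332) = 329.7·72.24^(-0.1332) = 329.7·0.56547 = 186.436.
Rounded: 186.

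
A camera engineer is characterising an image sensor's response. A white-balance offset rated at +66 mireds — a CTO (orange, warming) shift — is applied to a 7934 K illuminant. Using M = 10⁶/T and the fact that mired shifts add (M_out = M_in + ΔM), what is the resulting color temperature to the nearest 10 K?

M_in = 10⁶/7934 = 126.04 mireds.
M_out = 126.04 + (+66) = 192.04 mireds.
T_out = 10⁶/192.04 = 5207.3 K → 5210 K.

5210 K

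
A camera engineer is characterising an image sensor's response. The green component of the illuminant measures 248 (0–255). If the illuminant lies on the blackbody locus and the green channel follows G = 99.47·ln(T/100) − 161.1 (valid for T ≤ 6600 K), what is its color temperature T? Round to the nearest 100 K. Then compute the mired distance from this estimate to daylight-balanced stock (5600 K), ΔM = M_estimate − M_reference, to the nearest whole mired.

-15 mireds

ln t = (248 + 161.1) / 99.47 = 4.1128.
t = e^4.1128 = 61.117.
T = 100·t = 6112 K → 6100 K to the nearest 100 K.
M_estimate = 10⁶/6100 = 163.93; M_reference = 10⁶/5600 = 178.57.
ΔM = 163.93 − 178.57 = -14.64 → -15 mireds.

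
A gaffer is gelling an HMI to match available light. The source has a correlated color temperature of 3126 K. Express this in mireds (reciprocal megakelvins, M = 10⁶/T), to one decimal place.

319.9 mireds

M = 10⁶ / 3126 = 319.898 → 319.9 mireds.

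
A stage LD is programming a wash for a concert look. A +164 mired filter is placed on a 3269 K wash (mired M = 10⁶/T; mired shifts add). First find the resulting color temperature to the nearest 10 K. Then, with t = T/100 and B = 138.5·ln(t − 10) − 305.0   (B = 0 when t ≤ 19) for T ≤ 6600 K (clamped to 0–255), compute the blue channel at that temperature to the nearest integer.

31

M_in = 10⁶/3269 = 305.90; M_out = 305.90 + (+164) = 469.90.
T_out = 10⁶/469.90 = 2128.1 K → 2130 K; t = 21.3.
B = 138.5·ln(21.3 − 10) − 305.0 = 138.5·ln 11.3 − 305.0 = 138.5·2.4248 − 305.0 = 30.835.
Rounded: 31.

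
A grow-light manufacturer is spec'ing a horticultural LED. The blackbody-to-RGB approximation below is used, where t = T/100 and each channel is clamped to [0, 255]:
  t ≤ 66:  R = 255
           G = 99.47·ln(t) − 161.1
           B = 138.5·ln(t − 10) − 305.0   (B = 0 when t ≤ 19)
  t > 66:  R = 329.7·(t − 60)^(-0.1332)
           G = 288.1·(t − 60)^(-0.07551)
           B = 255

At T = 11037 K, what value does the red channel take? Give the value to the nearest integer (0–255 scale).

t = 11037/100 = 110.37; the t > 66 branch applies.
R = 329.7·(110.37 − 60)^(-0.1332) = 329.7·50.37^(-0.1332) = 329.7·0.59330 = 195.609.
Rounded: 196.

196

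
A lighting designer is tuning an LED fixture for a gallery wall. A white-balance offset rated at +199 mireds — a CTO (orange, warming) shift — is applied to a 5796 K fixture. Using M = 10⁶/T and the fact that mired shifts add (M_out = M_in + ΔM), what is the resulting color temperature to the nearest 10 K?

M_in = 10⁶/5796 = 172.53 mireds.
M_out = 172.53 + (+199) = 371.53 mireds.
T_out = 10⁶/371.53 = 2691.6 K → 2690 K.

2690 K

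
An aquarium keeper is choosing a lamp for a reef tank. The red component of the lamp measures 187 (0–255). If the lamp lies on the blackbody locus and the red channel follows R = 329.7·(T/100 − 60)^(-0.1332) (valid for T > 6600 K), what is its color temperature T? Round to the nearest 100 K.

13100 K

(t − 60)^(-0.1332) = 187/329.7 = 0.56718.
t − 60 = 0.56718^(1/-0.1332) = 0.56718^(-7.508) = 70.620, so t = 130.620.
T = 100·t = 13062 K → 13100 K to the nearest 100 K.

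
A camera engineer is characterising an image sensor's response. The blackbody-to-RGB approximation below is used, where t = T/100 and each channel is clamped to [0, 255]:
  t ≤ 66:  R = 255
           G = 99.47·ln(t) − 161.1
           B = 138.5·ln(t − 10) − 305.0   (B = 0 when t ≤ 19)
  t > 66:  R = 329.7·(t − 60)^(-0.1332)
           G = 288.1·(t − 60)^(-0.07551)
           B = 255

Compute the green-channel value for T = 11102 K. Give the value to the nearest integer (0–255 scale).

t = 11102/100 = 111.02; the t > 66 branch applies.
G = 288.1·(111.02 − 60)^(-0.07551) = 288.1·51.02^(-0.07551) = 288.1·0.74310 = 214.088.
Rounded: 214.

214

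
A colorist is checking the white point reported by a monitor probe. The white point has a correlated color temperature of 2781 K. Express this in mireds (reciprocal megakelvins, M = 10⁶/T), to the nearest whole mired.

M = 10⁶ / 2781 = 359.583 → 360 mireds.

360 mireds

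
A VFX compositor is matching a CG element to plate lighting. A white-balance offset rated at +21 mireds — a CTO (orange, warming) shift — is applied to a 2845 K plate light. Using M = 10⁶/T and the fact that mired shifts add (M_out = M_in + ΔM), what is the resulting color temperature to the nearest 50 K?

M_in = 10⁶/2845 = 351.49 mireds.
M_out = 351.49 + (+21) = 372.49 mireds.
T_out = 10⁶/372.49 = 2684.6 K → 2700 K.

2700 K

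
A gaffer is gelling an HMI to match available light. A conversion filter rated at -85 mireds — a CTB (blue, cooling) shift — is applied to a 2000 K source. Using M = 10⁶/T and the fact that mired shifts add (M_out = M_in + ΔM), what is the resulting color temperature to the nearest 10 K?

M_in = 10⁶/2000 = 500.00 mireds.
M_out = 500.00 + (-85) = 415.00 mireds.
T_out = 10⁶/415.00 = 2409.6 K → 2410 K.

2410 K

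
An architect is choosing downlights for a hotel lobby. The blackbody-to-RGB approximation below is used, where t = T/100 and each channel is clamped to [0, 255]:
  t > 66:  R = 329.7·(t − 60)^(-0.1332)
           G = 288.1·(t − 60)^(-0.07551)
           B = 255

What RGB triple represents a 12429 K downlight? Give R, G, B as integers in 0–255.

t = 12429/100 = 124.29; the t > 66 branch applies.
R = 329.7·(124.29 − 60)^(-0.1332) = 329.7·64.29^(-0.1332) = 329.7·0.57432 = 189.354.
G = 288.1·(124.29 − 60)^(-0.07551) = 288.1·64.29^(-0.07551) = 288.1·0.73024 = 210.383.
B = 255 by definition for t > 66.
Rounded: (189, 210, 255).

R=189, G=210, B=255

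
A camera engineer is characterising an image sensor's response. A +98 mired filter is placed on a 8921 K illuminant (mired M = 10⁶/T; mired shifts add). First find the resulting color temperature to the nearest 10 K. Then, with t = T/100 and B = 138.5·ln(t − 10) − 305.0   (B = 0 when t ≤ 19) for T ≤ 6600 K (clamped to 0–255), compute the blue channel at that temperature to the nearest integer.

197

M_in = 10⁶/8921 = 112.10; M_out = 112.10 + (+98) = 210.10.
T_out = 10⁶/210.10 = 4759.8 K → 4760 K; t = 47.6.
B = 138.5·ln(47.6 − 10) − 305.0 = 138.5·ln 37.6 − 305.0 = 138.5·3.6270 − 305.0 = 197.340.
Rounded: 197.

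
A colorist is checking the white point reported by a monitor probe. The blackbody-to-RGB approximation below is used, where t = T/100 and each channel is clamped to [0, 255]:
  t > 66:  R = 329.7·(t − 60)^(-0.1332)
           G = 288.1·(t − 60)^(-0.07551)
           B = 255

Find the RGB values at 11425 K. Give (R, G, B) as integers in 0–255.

t = 11425/100 = 114.25; the t > 66 branch applies.
R = 329.7·(114.25 − 60)^(-0.1332) = 329.7·54.25^(-0.1332) = 329.7·0.58746 = 193.685.
G = 288.1·(114.25 − 60)^(-0.07551) = 288.1·54.25^(-0.07551) = 288.1·0.73967 = 213.098.
B = 255 by definition for t > 66.
Rounded: (194, 213, 255).

(194, 213, 255)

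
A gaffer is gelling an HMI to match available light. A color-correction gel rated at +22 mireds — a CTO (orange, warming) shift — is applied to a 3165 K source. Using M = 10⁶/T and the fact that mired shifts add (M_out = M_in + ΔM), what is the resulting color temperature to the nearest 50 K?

2950 K

M_in = 10⁶/3165 = 315.96 mireds.
M_out = 315.96 + (+22) = 337.96 mireds.
T_out = 10⁶/337.96 = 2959.0 K → 2950 K.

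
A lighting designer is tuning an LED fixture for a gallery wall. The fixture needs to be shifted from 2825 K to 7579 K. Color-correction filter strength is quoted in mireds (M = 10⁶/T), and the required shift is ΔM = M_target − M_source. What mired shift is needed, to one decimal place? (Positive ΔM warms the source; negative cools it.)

-222.0 mireds

M_source = 10⁶/2825 = 353.982; M_target = 10⁶/7579 = 131.944.
ΔM = 131.944 − 353.982 = -222.039 → -222.0 mireds, a cooling shift.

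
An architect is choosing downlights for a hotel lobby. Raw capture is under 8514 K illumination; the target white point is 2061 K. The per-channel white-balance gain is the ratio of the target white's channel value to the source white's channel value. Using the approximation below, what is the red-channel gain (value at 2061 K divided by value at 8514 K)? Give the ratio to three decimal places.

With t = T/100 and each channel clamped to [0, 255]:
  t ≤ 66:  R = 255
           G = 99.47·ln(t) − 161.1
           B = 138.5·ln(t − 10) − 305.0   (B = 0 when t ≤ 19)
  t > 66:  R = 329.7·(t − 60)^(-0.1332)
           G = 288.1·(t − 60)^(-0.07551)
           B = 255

1.188

At 8514 K (t = 85.14):
  R = 329.7·(85.14 − 60)^(-0.1332) = 329.7·25.14^(-0.1332) = 329.7·0.65084 = 214.581.
At 2061 K (t = 20.61):
  R = 255 by definition for t ≤ 66.
Gain = 255.000 / 214.581 = 1.1884 → 1.188.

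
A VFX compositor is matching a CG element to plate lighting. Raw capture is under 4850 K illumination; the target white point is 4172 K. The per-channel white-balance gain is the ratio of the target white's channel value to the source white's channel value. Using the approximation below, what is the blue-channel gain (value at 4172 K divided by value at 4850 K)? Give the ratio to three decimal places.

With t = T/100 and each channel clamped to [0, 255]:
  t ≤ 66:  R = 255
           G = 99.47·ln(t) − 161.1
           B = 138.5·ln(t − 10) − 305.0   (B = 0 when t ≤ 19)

At 4850 K (t = 48.5):
  B = 138.5·ln(48.5 − 10) − 305.0 = 138.5·ln 38.5 − 305.0 = 138.5·3.6507 − 305.0 = 200.616.
At 4172 K (t = 41.72):
  B = 138.5·ln(41.72 − 10) − 305.0 = 138.5·ln 31.72 − 305.0 = 138.5·3.4569 − 305.0 = 173.787.
Gain = 173.787 / 200.616 = 0.8663 → 0.866.

0.866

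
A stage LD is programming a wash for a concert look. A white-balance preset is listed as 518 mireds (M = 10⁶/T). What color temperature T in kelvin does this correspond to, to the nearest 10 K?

1930 K

T = 10⁶ / 518 = 1930.50 K → 1930 K.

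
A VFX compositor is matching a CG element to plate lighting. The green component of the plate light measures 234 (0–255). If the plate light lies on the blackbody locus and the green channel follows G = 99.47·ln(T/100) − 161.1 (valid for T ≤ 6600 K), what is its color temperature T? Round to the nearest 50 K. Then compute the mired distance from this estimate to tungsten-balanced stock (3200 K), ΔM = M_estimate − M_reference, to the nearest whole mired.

ln t = (234 + 161.1) / 99.47 = 3.9721.
t = e^3.9721 = 53.093.
T = 100·t = 5309 K → 5300 K to the nearest 50 K.
M_estimate = 10⁶/5300 = 188.68; M_reference = 10⁶/3200 = 312.50.
ΔM = 188.68 − 312.50 = -123.82 → -124 mireds.

-124 mireds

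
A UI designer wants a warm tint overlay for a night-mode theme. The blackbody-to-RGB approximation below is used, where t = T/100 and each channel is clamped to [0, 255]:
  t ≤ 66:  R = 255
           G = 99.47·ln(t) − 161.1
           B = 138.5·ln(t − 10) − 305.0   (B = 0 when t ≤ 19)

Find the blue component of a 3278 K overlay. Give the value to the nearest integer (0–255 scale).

128

t = 3278/100 = 32.78; the t ≤ 66 branch applies.
B = 138.5·ln(32.78 − 10) − 305.0 = 138.5·ln 22.78 − 305.0 = 138.5·3.1259 − 305.0 = 127.935.
Rounded: 128.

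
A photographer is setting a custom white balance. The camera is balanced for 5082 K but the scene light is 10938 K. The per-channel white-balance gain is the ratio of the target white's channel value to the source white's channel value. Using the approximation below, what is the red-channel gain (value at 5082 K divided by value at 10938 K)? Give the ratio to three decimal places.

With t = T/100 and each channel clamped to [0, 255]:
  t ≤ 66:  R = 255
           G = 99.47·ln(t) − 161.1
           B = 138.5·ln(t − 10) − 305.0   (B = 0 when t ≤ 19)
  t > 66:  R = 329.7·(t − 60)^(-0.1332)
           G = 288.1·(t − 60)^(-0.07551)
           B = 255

At 10938 K (t = 109.38):
  R = 329.7·(109.38 − 60)^(-0.1332) = 329.7·49.38^(-0.1332) = 329.7·0.59487 = 196.127.
At 5082 K (t = 50.82):
  R = 255 by definition for t ≤ 66.
Gain = 255.000 / 196.127 = 1.3002 → 1.300.

1.300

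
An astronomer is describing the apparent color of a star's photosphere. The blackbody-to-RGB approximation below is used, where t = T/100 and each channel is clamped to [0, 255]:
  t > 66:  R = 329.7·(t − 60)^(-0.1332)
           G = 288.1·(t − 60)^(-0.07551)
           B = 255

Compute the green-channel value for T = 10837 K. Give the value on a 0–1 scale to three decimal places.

t = 10837/100 = 108.37; the t > 66 branch applies.
G = 288.1·(108.37 − 60)^(-0.07551) = 288.1·48.37^(-0.07551) = 288.1·0.74610 = 214.952.
On a 0–1 scale: 214.952/255 = 0.8429 → 0.843.

0.843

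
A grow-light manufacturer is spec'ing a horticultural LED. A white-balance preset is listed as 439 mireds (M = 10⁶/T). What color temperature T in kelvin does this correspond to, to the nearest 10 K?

T = 10⁶ / 439 = 2277.90 K → 2280 K.

2280 K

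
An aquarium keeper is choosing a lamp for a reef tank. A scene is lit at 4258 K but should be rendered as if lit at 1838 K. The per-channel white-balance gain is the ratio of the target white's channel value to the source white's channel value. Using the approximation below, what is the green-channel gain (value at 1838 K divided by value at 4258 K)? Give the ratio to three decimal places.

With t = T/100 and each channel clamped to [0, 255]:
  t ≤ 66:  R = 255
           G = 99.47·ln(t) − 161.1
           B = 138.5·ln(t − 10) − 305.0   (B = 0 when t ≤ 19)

0.606

At 4258 K (t = 42.58):
  G = 99.47·ln 42.58 − 161.1 = 99.47·3.7514 − 161.1 = 212.050.
At 1838 K (t = 18.38):
  G = 99.47·ln 18.38 − 161.1 = 99.47·2.9113 − 161.1 = 128.483.
Gain = 128.483 / 212.050 = 0.6059 → 0.606.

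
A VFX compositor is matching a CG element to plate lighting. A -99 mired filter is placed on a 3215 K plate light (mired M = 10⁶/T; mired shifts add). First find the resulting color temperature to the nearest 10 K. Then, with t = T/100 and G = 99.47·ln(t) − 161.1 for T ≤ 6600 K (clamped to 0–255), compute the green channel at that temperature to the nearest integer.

222

M_in = 10⁶/3215 = 311.04; M_out = 311.04 + (-99) = 212.04.
T_out = 10⁶/212.04 = 4716.0 K → 4720 K; t = 47.2.
G = 99.47·ln 47.2 − 161.1 = 99.47·3.8544 − 161.1 = 222.297.
Rounded: 222.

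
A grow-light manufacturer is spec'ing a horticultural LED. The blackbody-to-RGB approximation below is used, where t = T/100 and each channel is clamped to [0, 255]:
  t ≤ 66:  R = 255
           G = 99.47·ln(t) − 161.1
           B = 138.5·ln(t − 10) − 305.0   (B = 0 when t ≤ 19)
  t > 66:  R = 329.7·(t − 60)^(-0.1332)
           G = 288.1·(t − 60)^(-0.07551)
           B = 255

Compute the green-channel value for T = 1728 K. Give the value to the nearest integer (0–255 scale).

122

t = 1728/100 = 17.28; the t ≤ 66 branch applies.
G = 99.47·ln 17.28 − 161.1 = 99.47·2.8495 − 161.1 = 122.345.
Rounded: 122.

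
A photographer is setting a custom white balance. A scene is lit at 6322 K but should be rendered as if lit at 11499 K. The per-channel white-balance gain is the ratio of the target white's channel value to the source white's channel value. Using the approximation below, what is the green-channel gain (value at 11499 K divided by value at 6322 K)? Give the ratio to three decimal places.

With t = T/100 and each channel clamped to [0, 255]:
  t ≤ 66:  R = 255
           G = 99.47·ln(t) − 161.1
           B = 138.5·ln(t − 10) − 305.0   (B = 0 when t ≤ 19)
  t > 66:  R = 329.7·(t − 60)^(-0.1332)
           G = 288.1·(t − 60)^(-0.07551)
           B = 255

0.847

At 6322 K (t = 63.22):
  G = 99.47·ln 63.22 − 161.1 = 99.47·4.1466 − 161.1 = 251.364.
At 11499 K (t = 114.99):
  G = 288.1·(114.99 − 60)^(-0.07551) = 288.1·54.99^(-0.07551) = 288.1·0.73891 = 212.880.
Gain = 212.880 / 251.364 = 0.8469 → 0.847.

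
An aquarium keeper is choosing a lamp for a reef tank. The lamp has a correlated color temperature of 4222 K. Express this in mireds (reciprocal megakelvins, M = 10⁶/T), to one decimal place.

236.9 mireds

M = 10⁶ / 4222 = 236.855 → 236.9 mireds.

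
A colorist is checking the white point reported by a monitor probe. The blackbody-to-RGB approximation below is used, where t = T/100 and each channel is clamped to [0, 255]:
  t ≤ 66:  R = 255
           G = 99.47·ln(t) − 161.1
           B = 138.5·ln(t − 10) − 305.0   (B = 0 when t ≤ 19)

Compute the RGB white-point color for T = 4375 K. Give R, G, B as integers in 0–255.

t = 4375/100 = 43.75; the t ≤ 66 branch applies.
R = 255 by definition for t ≤ 66.
G = 99.47·ln 43.75 − 161.1 = 99.47·3.7785 − 161.1 = 214.747.
B = 138.5·ln(43.75 − 10) − 305.0 = 138.5·ln 33.75 − 305.0 = 138.5·3.5190 − 305.0 = 182.379.
Rounded: (255, 215, 182).

R=255, G=215, B=182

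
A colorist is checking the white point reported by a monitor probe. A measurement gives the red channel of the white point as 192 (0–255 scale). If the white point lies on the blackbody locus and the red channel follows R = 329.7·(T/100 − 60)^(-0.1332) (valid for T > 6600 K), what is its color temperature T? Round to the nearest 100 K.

11800 K

(t − 60)^(-0.1332) = 192/329.7 = 0.58235.
t − 60 = 0.58235^(1/-0.1332) = 0.58235^(-7.508) = 57.929, so t = 117.929.
T = 100·t = 11793 K → 11800 K to the nearest 100 K.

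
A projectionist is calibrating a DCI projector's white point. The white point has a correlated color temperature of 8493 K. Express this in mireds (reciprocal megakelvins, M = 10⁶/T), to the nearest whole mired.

M = 10⁶ / 8493 = 117.744 → 118 mireds.

118 mireds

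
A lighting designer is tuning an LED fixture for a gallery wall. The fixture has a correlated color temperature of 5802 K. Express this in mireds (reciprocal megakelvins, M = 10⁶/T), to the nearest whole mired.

172 mireds

M = 10⁶ / 5802 = 172.354 → 172 mireds.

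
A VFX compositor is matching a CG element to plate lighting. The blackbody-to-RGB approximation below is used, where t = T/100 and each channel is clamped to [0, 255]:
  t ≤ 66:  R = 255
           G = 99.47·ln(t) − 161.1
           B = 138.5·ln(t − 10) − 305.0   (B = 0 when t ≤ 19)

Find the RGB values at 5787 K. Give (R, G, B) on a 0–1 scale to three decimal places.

(1.000, 0.951, 0.905)

t = 5787/100 = 57.87; the t ≤ 66 branch applies.
R = 255 by definition for t ≤ 66.
G = 99.47·ln 57.87 − 161.1 = 99.47·4.0582 − 161.1 = 242.569.
B = 138.5·ln(57.87 − 10) − 305.0 = 138.5·ln 47.87 − 305.0 = 138.5·3.8685 − 305.0 = 230.786.
Dividing each by 255: (1.0000, 0.9513, 0.9050) → (1.000, 0.951, 0.905).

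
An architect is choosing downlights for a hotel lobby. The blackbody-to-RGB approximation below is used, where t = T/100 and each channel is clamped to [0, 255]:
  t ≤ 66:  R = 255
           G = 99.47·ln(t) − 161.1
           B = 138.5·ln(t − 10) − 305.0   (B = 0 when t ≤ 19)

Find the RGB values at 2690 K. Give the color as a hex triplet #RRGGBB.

t = 2690/100 = 26.9; the t ≤ 66 branch applies.
R = 255 by definition for t ≤ 66.
G = 99.47·ln 26.9 − 161.1 = 99.47·3.2921 − 161.1 = 166.368.
B = 138.5·ln(26.9 − 10) − 305.0 = 138.5·ln 16.9 − 305.0 = 138.5·2.8273 − 305.0 = 86.583.
Rounded: (255, 166, 87).
In hex: #FFA657.

#FFA657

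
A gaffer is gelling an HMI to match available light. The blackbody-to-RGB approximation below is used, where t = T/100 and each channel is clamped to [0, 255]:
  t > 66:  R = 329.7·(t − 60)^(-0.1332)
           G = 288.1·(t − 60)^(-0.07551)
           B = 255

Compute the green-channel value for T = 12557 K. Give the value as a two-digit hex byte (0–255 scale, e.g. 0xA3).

0xD2

t = 12557/100 = 125.57; the t > 66 branch applies.
G = 288.1·(125.57 − 60)^(-0.07551) = 288.1·65.57^(-0.07551) = 288.1·0.72916 = 210.070.
Rounded: 210; in hex, 0xD2.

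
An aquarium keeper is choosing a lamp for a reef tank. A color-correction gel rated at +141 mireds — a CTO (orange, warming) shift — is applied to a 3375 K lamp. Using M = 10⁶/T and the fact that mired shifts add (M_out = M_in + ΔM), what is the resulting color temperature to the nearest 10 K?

M_in = 10⁶/3375 = 296.30 mireds.
M_out = 296.30 + (+141) = 437.30 mireds.
T_out = 10⁶/437.30 = 2286.8 K → 2290 K.

2290 K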